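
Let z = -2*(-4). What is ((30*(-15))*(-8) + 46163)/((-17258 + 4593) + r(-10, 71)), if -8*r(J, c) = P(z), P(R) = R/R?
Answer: -398104/101321 ≈ -3.9291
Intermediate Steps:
z = 8
P(R) = 1
r(J, c) = -⅛ (r(J, c) = -⅛*1 = -⅛)
((30*(-15))*(-8) + 46163)/((-17258 + 4593) + r(-10, 71)) = ((30*(-15))*(-8) + 46163)/((-17258 + 4593) - ⅛) = (-450*(-8) + 46163)/(-12665 - ⅛) = (3600 + 46163)/(-101321/8) = 49763*(-8/101321) = -398104/101321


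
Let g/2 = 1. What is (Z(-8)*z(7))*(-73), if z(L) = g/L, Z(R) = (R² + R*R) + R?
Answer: -17520/7 ≈ -2502.9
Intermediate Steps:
g = 2 (g = 2*1 = 2)
Z(R) = R + 2*R² (Z(R) = (R² + R²) + R = 2*R² + R = R + 2*R²)
z(L) = 2/L
(Z(-8)*z(7))*(-73) = ((-8*(1 + 2*(-8)))*(2/7))*(-73) = ((-8*(1 - 16))*(2*(⅐)))*(-73) = (-8*(-15)*(2/7))*(-73) = (120*(2/7))*(-73) = (240/7)*(-73) = -17520/7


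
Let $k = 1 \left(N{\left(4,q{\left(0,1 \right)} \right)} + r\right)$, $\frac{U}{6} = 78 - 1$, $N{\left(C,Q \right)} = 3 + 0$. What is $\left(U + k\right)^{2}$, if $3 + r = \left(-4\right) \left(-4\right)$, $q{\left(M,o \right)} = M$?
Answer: $228484$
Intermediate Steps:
$N{\left(C,Q \right)} = 3$
$r = 13$ ($r = -3 - -16 = -3 + 16 = 13$)
$U = 462$ ($U = 6 \left(78 - 1\right) = 6 \cdot 77 = 462$)
$k = 16$ ($k = 1 \left(3 + 13\right) = 1 \cdot 16 = 16$)
$\left(U + k\right)^{2} = \left(462 + 16\right)^{2} = 478^{2} = 228484$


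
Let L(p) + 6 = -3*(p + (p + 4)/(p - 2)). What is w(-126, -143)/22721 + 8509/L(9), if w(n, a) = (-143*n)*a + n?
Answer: -2049039923/6134670 ≈ -334.01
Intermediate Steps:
L(p) = -6 - 3*p - 3*(4 + p)/(-2 + p) (L(p) = -6 - 3*(p + (p + 4)/(p - 2)) = -6 - 3*(p + (4 + p)/(-2 + p)) = -6 + (-3*p - 3*(4 + p)/(-2 + p)) = -6 - 3*p - 3*(4 + p)/(-2 + p))
w(n, a) = n - 143*a*n (w(n, a) = -143*a*n + n = n - 143*a*n)
w(-126, -143)/22721 + 8509/L(9) = -126*(1 - 143*(-143))/22721 + 8509/((-3*9*(1 + 9)/(-2 + 9))) = -126*(1 + 20449)*(1/22721) + 8509/((-3*9*10/7)) = -126*20450*(1/22721) + 8509/((-3*9*⅐*10)) = -2576700*1/22721 + 8509/(-270/7) = -2576700/22721 + 8509*(-7/270) = -2576700/22721 - 59563/270 = -2049039923/6134670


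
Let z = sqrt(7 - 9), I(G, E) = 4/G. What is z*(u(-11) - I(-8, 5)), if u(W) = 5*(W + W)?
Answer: -219*I*sqrt(2)/2 ≈ -154.86*I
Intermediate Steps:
u(W) = 10*W (u(W) = 5*(2*W) = 10*W)
z = I*sqrt(2) (z = sqrt(-2) = I*sqrt(2) ≈ 1.4142*I)
z*(u(-11) - I(-8, 5)) = (I*sqrt(2))*(10*(-11) - 4/(-8)) = (I*sqrt(2))*(-110 - 4*(-1)/8) = (I*sqrt(2))*(-110 - 1*(-1/2)) = (I*sqrt(2))*(-110 + 1/2) = (I*sqrt(2))*(-219/2) = -219*I*sqrt(2)/2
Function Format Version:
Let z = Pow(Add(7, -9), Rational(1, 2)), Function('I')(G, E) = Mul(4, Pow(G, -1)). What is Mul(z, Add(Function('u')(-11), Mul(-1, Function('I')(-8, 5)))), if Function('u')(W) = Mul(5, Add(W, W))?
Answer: Mul(Rational(-219, 2), I, Pow(2, Rational(1, 2))) ≈ Mul(-154.86, I)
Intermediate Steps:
Function('u')(W) = Mul(10, W) (Function('u')(W) = Mul(5, Mul(2, W)) = Mul(10, W))
z = Mul(I, Pow(2, Rational(1, 2))) (z = Pow(-2, Rational(1, 2)) = Mul(I, Pow(2, Rational(1, 2))) ≈ Mul(1.4142, I))
Mul(z, Add(Function('u')(-11), Mul(-1, Function('I')(-8, 5)))) = Mul(Mul(I, Pow(2, Rational(1, 2))), Add(Mul(10, -11), Mul(-1, Mul(4, Pow(-8, -1))))) = Mul(Mul(I, Pow(2, Rational(1, 2))), Add(-110, Mul(-1, Mul(4, Rational(-1, 8))))) = Mul(Mul(I, Pow(2, Rational(1, 2))), Add(-110, Mul(-1, Rational(-1, 2)))) = Mul(Mul(I, Pow(2, Rational(1, 2))), Add(-110, Rational(1, 2))) = Mul(Mul(I, Pow(2, Rational(1, 2))), Rational(-219, 2)) = Mul(Rational(-219, 2), I, Pow(2, Rational(1, 2)))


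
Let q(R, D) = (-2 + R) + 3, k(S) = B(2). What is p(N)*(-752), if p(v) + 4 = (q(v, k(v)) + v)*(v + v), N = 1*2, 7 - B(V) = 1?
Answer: -12032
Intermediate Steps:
B(V) = 6 (B(V) = 7 - 1*1 = 7 - 1 = 6)
k(S) = 6
q(R, D) = 1 + R
N = 2
p(v) = -4 + 2*v*(1 + 2*v) (p(v) = -4 + ((1 + v) + v)*(v + v) = -4 + (1 + 2*v)*(2*v) = -4 + 2*v*(1 + 2*v))
p(N)*(-752) = (-4 + 2*2 + 4*2**2)*(-752) = (-4 + 4 + 4*4)*(-752) = (-4 + 4 + 16)*(-752) = 16*(-752) = -12032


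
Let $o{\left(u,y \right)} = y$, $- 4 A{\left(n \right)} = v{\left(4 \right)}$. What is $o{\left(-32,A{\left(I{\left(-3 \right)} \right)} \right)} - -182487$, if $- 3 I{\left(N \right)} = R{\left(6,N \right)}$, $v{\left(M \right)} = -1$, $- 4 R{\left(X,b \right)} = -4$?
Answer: $\frac{729949}{4} \approx 1.8249 \cdot 10^{5}$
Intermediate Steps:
$R{\left(X,b \right)} = 1$ ($R{\left(X,b \right)} = \left(- \frac{1}{4}\right) \left(-4\right) = 1$)
$I{\left(N \right)} = - \frac{1}{3}$ ($I{\left(N \right)} = \left(- \frac{1}{3}\right) 1 = - \frac{1}{3}$)
$A{\left(n \right)} = \frac{1}{4}$ ($A{\left(n \right)} = \left(- \frac{1}{4}\right) \left(-1\right) = \frac{1}{4}$)
$o{\left(-32,A{\left(I{\left(-3 \right)} \right)} \right)} - -182487 = \frac{1}{4} - -182487 = \frac{1}{4} + 182487 = \frac{729949}{4}$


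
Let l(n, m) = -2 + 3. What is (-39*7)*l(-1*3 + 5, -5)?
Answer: -273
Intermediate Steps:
l(n, m) = 1
(-39*7)*l(-1*3 + 5, -5) = -39*7*1 = -273*1 = -273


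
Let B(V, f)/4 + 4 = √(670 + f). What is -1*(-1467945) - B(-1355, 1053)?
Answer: 1467961 - 4*√1723 ≈ 1.4678e+6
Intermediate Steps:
B(V, f) = -16 + 4*√(670 + f)
-1*(-1467945) - B(-1355, 1053) = -1*(-1467945) - (-16 + 4*√(670 + 1053)) = 1467945 - (-16 + 4*√1723) = 1467945 + (16 - 4*√1723) = 1467961 - 4*√1723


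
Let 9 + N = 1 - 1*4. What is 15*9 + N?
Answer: 123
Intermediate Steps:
N = -12 (N = -9 + (1 - 1*4) = -9 + (1 - 4) = -9 - 3 = -12)
15*9 + N = 15*9 - 12 = 135 - 12 = 123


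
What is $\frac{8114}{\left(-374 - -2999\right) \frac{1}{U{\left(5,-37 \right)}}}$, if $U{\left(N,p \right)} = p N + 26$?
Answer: $- \frac{430042}{875} \approx -491.48$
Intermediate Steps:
$U{\left(N,p \right)} = 26 + N p$ ($U{\left(N,p \right)} = N p + 26 = 26 + N p$)
$\frac{8114}{\left(-374 - -2999\right) \frac{1}{U{\left(5,-37 \right)}}} = \frac{8114}{\left(-374 - -2999\right) \frac{1}{26 + 5 \left(-37\right)}} = \frac{8114}{\left(-374 + 2999\right) \frac{1}{26 - 185}} = \frac{8114}{2625 \frac{1}{-159}} = \frac{8114}{2625 \left(- \frac{1}{159}\right)} = \frac{8114}{- \frac{875}{53}} = 8114 \left(- \frac{53}{875}\right) = - \frac{430042}{875}$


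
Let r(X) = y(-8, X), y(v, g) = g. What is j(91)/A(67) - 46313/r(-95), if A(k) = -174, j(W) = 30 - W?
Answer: 8064257/16530 ≈ 487.86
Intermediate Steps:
r(X) = X
j(91)/A(67) - 46313/r(-95) = (30 - 1*91)/(-174) - 46313/(-95) = (30 - 91)*(-1/174) - 46313*(-1/95) = -61*(-1/174) + 46313/95 = 61/174 + 46313/95 = 8064257/16530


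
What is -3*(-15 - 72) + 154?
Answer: 415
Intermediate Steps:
-3*(-15 - 72) + 154 = -3*(-87) + 154 = 261 + 154 = 415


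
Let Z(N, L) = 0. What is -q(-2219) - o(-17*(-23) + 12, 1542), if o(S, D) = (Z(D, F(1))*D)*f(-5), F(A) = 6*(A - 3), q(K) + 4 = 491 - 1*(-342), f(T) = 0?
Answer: -829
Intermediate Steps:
q(K) = 829 (q(K) = -4 + (491 - 1*(-342)) = -4 + (491 + 342) = -4 + 833 = 829)
F(A) = -18 + 6*A (F(A) = 6*(-3 + A) = -18 + 6*A)
o(S, D) = 0 (o(S, D) = (0*D)*0 = 0*0 = 0)
-q(-2219) - o(-17*(-23) + 12, 1542) = -1*829 - 1*0 = -829 + 0 = -829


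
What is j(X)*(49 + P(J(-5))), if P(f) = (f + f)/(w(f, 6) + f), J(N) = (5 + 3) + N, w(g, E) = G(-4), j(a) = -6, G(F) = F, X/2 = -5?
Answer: -258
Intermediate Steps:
X = -10 (X = 2*(-5) = -10)
w(g, E) = -4
J(N) = 8 + N
P(f) = 2*f/(-4 + f) (P(f) = (f + f)/(-4 + f) = (2*f)/(-4 + f) = 2*f/(-4 + f))
j(X)*(49 + P(J(-5))) = -6*(49 + 2*(8 - 5)/(-4 + (8 - 5))) = -6*(49 + 2*3/(-4 + 3)) = -6*(49 + 2*3/(-1)) = -6*(49 + 2*3*(-1)) = -6*(49 - 6) = -6*43 = -258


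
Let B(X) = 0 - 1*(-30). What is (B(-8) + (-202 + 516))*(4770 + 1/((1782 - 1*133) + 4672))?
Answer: 241209368/147 ≈ 1.6409e+6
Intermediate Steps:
B(X) = 30 (B(X) = 0 + 30 = 30)
(B(-8) + (-202 + 516))*(4770 + 1/((1782 - 1*133) + 4672)) = (30 + (-202 + 516))*(4770 + 1/((1782 - 1*133) + 4672)) = (30 + 314)*(4770 + 1/((1782 - 133) + 4672)) = 344*(4770 + 1/(1649 + 4672)) = 344*(4770 + 1/6321) = 344*(30151171/6321) = 241209368/147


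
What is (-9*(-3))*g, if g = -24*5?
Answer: -3240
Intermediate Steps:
g = -120
(-9*(-3))*g = -9*(-3)*(-120) = 27*(-120) = -3240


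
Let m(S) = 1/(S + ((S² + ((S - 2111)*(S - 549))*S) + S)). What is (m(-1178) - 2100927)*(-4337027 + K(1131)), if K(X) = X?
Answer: 30469926037774178790724/3344888003 ≈ 9.1094e+12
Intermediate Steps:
m(S) = 1/(S² + 2*S + S*(-2111 + S)*(-549 + S)) (m(S) = 1/(S + ((S² + ((-2111 + S)*(-549 + S))*S) + S)) = 1/(S + ((S² + S*(-2111 + S)*(-549 + S)) + S)) = 1/(S + (S + S² + S*(-2111 + S)*(-549 + S))) = 1/(S² + 2*S + S*(-2111 + S)*(-549 + S)))
(m(-1178) - 2100927)*(-4337027 + K(1131)) = (1/((-1178)*(1158941 + (-1178)² - 2659*(-1178))) - 2100927)*(-4337027 + 1131) = (-1/(1178*(1158941 + 1387684 + 3132302)) - 2100927)*(-4335896) = (-1/1178/5678927 - 2100927)*(-4335896) = (-1/1178*1/5678927 - 2100927)*(-4335896) = (-1/6689776006 - 2100927)*(-4335896) = -14054731034957563/6689776006*(-4335896) = 30469926037774178790724/3344888003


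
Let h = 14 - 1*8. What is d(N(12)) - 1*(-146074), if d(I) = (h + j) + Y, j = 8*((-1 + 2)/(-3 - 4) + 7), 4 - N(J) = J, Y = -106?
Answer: 1022202/7 ≈ 1.4603e+5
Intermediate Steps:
h = 6 (h = 14 - 8 = 6)
N(J) = 4 - J
j = 384/7 (j = 8*(1/(-7) + 7) = 8*(1*(-⅐) + 7) = 8*(-⅐ + 7) = 8*(48/7) = 384/7 ≈ 54.857)
d(I) = -316/7 (d(I) = (6 + 384/7) - 106 = 426/7 - 106 = -316/7)
d(N(12)) - 1*(-146074) = -316/7 - 1*(-146074) = -316/7 + 146074 = 1022202/7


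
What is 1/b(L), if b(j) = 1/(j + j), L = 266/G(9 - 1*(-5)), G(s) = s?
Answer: 38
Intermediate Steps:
L = 19 (L = 266/(9 - 1*(-5)) = 266/(9 + 5) = 266/14 = 266*(1/14) = 19)
b(j) = 1/(2*j)
1/b(L) = 1/((½)/19) = 1/((½)*(1/19)) = 1/(1/38) = 38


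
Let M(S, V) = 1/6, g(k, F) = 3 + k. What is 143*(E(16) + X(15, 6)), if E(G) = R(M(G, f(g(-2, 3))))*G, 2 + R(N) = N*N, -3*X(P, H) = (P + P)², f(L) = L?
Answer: -426712/9 ≈ -47412.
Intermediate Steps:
X(P, H) = -4*P²/3 (X(P, H) = -(P + P)²/3 = -4*P²/3)
M(S, V) = ⅙ (M(S, V) = 1*(⅙) = ⅙)
R(N) = -2 + N² (R(N) = -2 + N*N = -2 + N²)
E(G) = -71*G/36 (E(G) = (-2 + (⅙)²)*G = (-2 + 1/36)*G = -71*G/36)
143*(E(16) + X(15, 6)) = 143*(-71/36*16 - 4/3*15²) = 143*(-284/9 - 4/3*225) = 143*(-284/9 - 300) = 143*(-2984/9) = -426712/9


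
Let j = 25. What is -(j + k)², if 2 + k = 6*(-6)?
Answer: -169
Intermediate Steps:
k = -38 (k = -2 + 6*(-6) = -2 - 36 = -38)
-(j + k)² = -(25 - 38)² = -1*(-13)² = -1*169 = -169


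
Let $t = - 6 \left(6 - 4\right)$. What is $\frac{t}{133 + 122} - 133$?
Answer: $- \frac{11309}{85} \approx -133.05$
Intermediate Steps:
$t = -12$ ($t = \left(-6\right) 2 = -12$)
$\frac{t}{133 + 122} - 133 = \frac{1}{133 + 122} \left(-12\right) - 133 = \frac{1}{255} \left(-12\right) - 133 = - \frac{4}{85} - 133 = - \frac{11309}{85}$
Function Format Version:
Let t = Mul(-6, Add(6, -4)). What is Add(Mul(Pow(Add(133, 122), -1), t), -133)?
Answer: Rational(-11309, 85) ≈ -133.05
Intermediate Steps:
t = -12 (t = Mul(-6, 2) = -12)
Add(Mul(Pow(Add(133, 122), -1), t), -133) = Add(Mul(Pow(Add(133, 122), -1), -12), -133) = Add(Mul(Pow(255, -1), -12), -133) = Add(Mul(Rational(1, 255), -12), -133) = Add(Rational(-4, 85), -133) = Rational(-11309, 85)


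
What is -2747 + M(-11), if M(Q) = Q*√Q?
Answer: -2747 - 11*I*√11 ≈ -2747.0 - 36.483*I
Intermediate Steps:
M(Q) = Q^(3/2)
-2747 + M(-11) = -2747 + (-11)^(3/2) = -2747 - 11*I*√11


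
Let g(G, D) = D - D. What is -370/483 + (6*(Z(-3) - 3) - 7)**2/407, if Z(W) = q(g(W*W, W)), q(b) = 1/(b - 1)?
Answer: 313573/196581 ≈ 1.5951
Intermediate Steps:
g(G, D) = 0
q(b) = 1/(-1 + b)
Z(W) = -1 (Z(W) = 1/(-1 + 0) = 1/(-1) = -1)
-370/483 + (6*(Z(-3) - 3) - 7)**2/407 = -370/483 + (6*(-1 - 3) - 7)**2/407 = -370*1/483 + (6*(-4) - 7)**2*(1/407) = -370/483 + (-24 - 7)**2*(1/407) = -370/483 + (-31)**2*(1/407) = -370/483 + 961*(1/407) = -370/483 + 961/407 = 313573/196581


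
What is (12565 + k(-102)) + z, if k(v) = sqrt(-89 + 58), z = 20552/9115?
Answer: 114550527/9115 + I*sqrt(31) ≈ 12567.0 + 5.5678*I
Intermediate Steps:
z = 20552/9115 (z = 20552*(1/9115) = 20552/9115 ≈ 2.2547)
k(v) = I*sqrt(31) (k(v) = sqrt(-31) = I*sqrt(31))
(12565 + k(-102)) + z = (12565 + I*sqrt(31)) + 20552/9115 = 114550527/9115 + I*sqrt(31)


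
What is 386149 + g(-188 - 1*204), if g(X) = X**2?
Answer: 539813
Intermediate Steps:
386149 + g(-188 - 1*204) = 386149 + (-188 - 1*204)**2 = 386149 + (-188 - 204)**2 = 386149 + (-392)**2 = 386149 + 153664 = 539813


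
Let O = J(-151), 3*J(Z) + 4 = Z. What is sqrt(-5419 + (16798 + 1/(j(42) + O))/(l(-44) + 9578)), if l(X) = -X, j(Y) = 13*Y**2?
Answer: I*sqrt(2363072927226190942134)/660463702 ≈ 73.602*I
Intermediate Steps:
J(Z) = -4/3 + Z/3
O = -155/3 (O = -4/3 + (1/3)*(-151) = -4/3 - 151/3 = -155/3 ≈ -51.667)
sqrt(-5419 + (16798 + 1/(j(42) + O))/(l(-44) + 9578)) = sqrt(-5419 + (16798 + 1/(13*42**2 - 155/3))/(-1*(-44) + 9578)) = sqrt(-5419 + (16798 + 1/(13*1764 - 155/3))/(44 + 9578)) = sqrt(-5419 + (16798 + 1/(22932 - 155/3))/9622) = sqrt(-5419 + (16798 + 1/(68641/3))*(1/9622)) = sqrt(-5419 + (16798 + 3/68641)*(1/9622)) = sqrt(-5419 + (1153031521/68641)*(1/9622)) = sqrt(-5419 + 1153031521/660463702) = sqrt(-3577899769617/660463702) = I*sqrt(2363072927226190942134)/660463702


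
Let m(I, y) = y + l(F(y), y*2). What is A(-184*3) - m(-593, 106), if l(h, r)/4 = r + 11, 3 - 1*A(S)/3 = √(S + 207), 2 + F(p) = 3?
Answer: -989 - 3*I*√345 ≈ -989.0 - 55.723*I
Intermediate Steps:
F(p) = 1 (F(p) = -2 + 3 = 1)
A(S) = 9 - 3*√(207 + S) (A(S) = 9 - 3*√(S + 207) = 9 - 3*√(207 + S))
l(h, r) = 44 + 4*r (l(h, r) = 4*(r + 11) = 4*(11 + r) = 44 + 4*r)
m(I, y) = 44 + 9*y (m(I, y) = y + (44 + 4*(y*2)) = y + (44 + 4*(2*y)) = y + (44 + 8*y) = 44 + 9*y)
A(-184*3) - m(-593, 106) = (9 - 3*√(207 - 184*3)) - (44 + 9*106) = (9 - 3*√(207 - 552)) - (44 + 954) = (9 - 3*I*√345) - 1*998 = (9 - 3*I*√345) - 998 = -989 - 3*I*√345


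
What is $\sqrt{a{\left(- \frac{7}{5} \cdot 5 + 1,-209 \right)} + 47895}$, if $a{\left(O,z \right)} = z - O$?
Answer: $2 \sqrt{11923} \approx 218.39$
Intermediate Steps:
$\sqrt{a{\left(- \frac{7}{5} \cdot 5 + 1,-209 \right)} + 47895} = \sqrt{\left(-209 - \left(- \frac{7}{5} \cdot 5 + 1\right)\right) + 47895} = \sqrt{\left(-209 - \left(\left(-7\right) \frac{1}{5} \cdot 5 + 1\right)\right) + 47895} = \sqrt{\left(-209 - \left(\left(- \frac{7}{5}\right) 5 + 1\right)\right) + 47895} = \sqrt{\left(-209 - \left(-7 + 1\right)\right) + 47895} = \sqrt{\left(-209 - -6\right) + 47895} = \sqrt{\left(-209 + 6\right) + 47895} = \sqrt{-203 + 47895} = \sqrt{47692} = 2 \sqrt{11923}$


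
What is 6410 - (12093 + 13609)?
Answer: -19292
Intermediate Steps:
6410 - (12093 + 13609) = 6410 - 1*25702 = 6410 - 25702 = -19292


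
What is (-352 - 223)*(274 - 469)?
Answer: 112125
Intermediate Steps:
(-352 - 223)*(274 - 469) = -575*(-195) = 112125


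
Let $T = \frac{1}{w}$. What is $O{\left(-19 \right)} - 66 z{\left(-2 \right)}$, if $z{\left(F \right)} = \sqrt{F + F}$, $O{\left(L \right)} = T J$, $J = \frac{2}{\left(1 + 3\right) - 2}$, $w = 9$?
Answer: $\frac{1}{9} - 132 i \approx 0.11111 - 132.0 i$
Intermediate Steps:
$T = \frac{1}{9} \approx 0.11111$
$J = 1$ ($J = \frac{2}{4 - 2} = \frac{2}{2} = 2 \cdot \frac{1}{2} = 1$)
$O{\left(L \right)} = \frac{1}{9}$ ($O{\left(L \right)} = \frac{1}{9} \cdot 1 = \frac{1}{9}$)
$z{\left(F \right)} = \sqrt{2} \sqrt{F}$ ($z{\left(F \right)} = \sqrt{2 F} = \sqrt{2} \sqrt{F}$)
$O{\left(-19 \right)} - 66 z{\left(-2 \right)} = \frac{1}{9} - 66 \sqrt{2} \sqrt{-2} = \frac{1}{9} - 66 \sqrt{2} i \sqrt{2} = \frac{1}{9} - 66 \cdot 2 i = \frac{1}{9} - 132 i$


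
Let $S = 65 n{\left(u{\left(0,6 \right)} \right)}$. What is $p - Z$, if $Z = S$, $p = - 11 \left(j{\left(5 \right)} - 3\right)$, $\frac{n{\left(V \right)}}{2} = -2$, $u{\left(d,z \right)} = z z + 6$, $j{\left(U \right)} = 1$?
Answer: $282$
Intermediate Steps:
$u{\left(d,z \right)} = 6 + z^{2}$ ($u{\left(d,z \right)} = z^{2} + 6 = 6 + z^{2}$)
$n{\left(V \right)} = -4$ ($n{\left(V \right)} = 2 \left(-2\right) = -4$)
$p = 22$ ($p = - 11 \left(1 - 3\right) = \left(-11\right) \left(-2\right) = 22$)
$S = -260$ ($S = 65 \left(-4\right) = -260$)
$Z = -260$
$p - Z = 22 - -260 = 22 + 260 = 282$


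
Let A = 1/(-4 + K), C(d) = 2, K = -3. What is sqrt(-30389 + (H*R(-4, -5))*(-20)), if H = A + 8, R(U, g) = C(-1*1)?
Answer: I*sqrt(1504461)/7 ≈ 175.22*I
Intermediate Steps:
R(U, g) = 2
A = -1/7 (A = 1/(-4 - 3) = 1/(-7) = -1/7 ≈ -0.14286)
H = 55/7 (H = -1/7 + 8 = 55/7 ≈ 7.8571)
sqrt(-30389 + (H*R(-4, -5))*(-20)) = sqrt(-30389 + ((55/7)*2)*(-20)) = sqrt(-30389 + (110/7)*(-20)) = sqrt(-30389 - 2200/7) = sqrt(-214923/7) = I*sqrt(1504461)/7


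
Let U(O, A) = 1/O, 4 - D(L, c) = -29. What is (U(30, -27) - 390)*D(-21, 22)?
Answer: -128689/10 ≈ -12869.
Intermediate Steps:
D(L, c) = 33 (D(L, c) = 4 - 1*(-29) = 4 + 29 = 33)
(U(30, -27) - 390)*D(-21, 22) = (1/30 - 390)*33 = -11699/30*33 = -128689/10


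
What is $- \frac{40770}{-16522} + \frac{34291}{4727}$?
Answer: $\frac{379637846}{39049747} \approx 9.7219$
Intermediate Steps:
$- \frac{40770}{-16522} + \frac{34291}{4727} = \left(-40770\right) \left(- \frac{1}{16522}\right) + 34291 \cdot \frac{1}{4727} = \frac{20385}{8261} + \frac{34291}{4727} = \frac{379637846}{39049747}$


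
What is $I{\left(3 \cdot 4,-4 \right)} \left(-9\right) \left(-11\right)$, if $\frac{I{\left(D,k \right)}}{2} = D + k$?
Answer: $1584$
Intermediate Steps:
$I{\left(D,k \right)} = 2 D + 2 k$ ($I{\left(D,k \right)} = 2 \left(D + k\right) = 2 D + 2 k$)
$I{\left(3 \cdot 4,-4 \right)} \left(-9\right) \left(-11\right) = \left(2 \cdot 3 \cdot 4 + 2 \left(-4\right)\right) \left(-9\right) \left(-11\right) = \left(2 \cdot 12 - 8\right) \left(-9\right) \left(-11\right) = \left(24 - 8\right) \left(-9\right) \left(-11\right) = 16 \left(-9\right) \left(-11\right) = \left(-144\right) \left(-11\right) = 1584$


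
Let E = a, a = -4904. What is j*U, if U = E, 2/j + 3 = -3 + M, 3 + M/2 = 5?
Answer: 4904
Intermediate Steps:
M = 4 (M = -6 + 2*5 = -6 + 10 = 4)
j = -1 (j = 2/(-3 + (-3 + 4)) = 2/(-3 + 1) = 2/(-2) = 2*(-½) = -1)
E = -4904
U = -4904
j*U = -1*(-4904) = 4904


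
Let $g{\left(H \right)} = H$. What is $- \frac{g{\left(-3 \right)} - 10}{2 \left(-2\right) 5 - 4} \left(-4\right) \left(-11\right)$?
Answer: $- \frac{143}{6} \approx -23.833$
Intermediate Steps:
$- \frac{g{\left(-3 \right)} - 10}{2 \left(-2\right) 5 - 4} \left(-4\right) \left(-11\right) = - \frac{-3 - 10}{2 \left(-2\right) 5 - 4} \left(-4\right) \left(-11\right) = - \frac{-13}{\left(-4\right) 5 - 4} \left(-4\right) \left(-11\right) = - \frac{-13}{-20 - 4} \left(-4\right) \left(-11\right) = - \frac{-13}{-24} \left(-4\right) \left(-11\right) = - \frac{\left(-13\right) \left(-1\right)}{24} \left(-4\right) \left(-11\right) = \left(-1\right) \frac{13}{24} \left(-4\right) \left(-11\right) = \left(- \frac{13}{24}\right) \left(-4\right) \left(-11\right) = \frac{13}{6} \left(-11\right) = - \frac{143}{6}$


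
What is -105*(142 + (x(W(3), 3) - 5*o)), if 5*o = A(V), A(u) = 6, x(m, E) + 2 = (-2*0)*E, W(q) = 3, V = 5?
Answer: -14070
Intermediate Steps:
x(m, E) = -2 (x(m, E) = -2 + (-2*0)*E = -2 + 0*E = -2 + 0 = -2)
o = 6/5 (o = (1/5)*6 = 6/5 ≈ 1.2000)
-105*(142 + (x(W(3), 3) - 5*o)) = -105*(142 + (-2 - 5*6/5)) = -105*(142 + (-2 - 6)) = -105*(142 - 8) = -105*134 = -14070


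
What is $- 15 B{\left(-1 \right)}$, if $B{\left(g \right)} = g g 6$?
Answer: $-90$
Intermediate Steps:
$B{\left(g \right)} = 6 g^{2}$ ($B{\left(g \right)} = g^{2} \cdot 6 = 6 g^{2}$)
$- 15 B{\left(-1 \right)} = - 15 \cdot 6 \left(-1\right)^{2} = - 15 \cdot 6 \cdot 1 = \left(-15\right) 6 = -90$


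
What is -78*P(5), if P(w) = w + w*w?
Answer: -2340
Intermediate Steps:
P(w) = w + w²
-78*P(5) = -390*(1 + 5) = -390*6 = -78*30 = -2340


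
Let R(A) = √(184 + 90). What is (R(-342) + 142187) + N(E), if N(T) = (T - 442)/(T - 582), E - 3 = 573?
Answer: 426494/3 + √274 ≈ 1.4218e+5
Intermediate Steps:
E = 576 (E = 3 + 573 = 576)
N(T) = (-442 + T)/(-582 + T)
R(A) = √274
(R(-342) + 142187) + N(E) = (√274 + 142187) + (-442 + 576)/(-582 + 576) = (142187 + √274) + 134/(-6) = (142187 + √274) - ⅙*134 = (142187 + √274) - 67/3 = 426494/3 + √274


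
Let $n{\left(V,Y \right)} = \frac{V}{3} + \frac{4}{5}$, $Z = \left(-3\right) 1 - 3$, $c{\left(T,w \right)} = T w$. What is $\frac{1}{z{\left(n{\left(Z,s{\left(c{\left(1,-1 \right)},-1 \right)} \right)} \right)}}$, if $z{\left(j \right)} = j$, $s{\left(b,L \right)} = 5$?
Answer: $- \frac{5}{6} \approx -0.83333$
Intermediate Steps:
$Z = -6$ ($Z = -3 - 3 = -6$)
$n{\left(V,Y \right)} = \frac{4}{5} + \frac{V}{3}$ ($n{\left(V,Y \right)} = V \frac{1}{3} + 4 \cdot \frac{1}{5} = \frac{V}{3} + \frac{4}{5} = \frac{4}{5} + \frac{V}{3}$)
$\frac{1}{z{\left(n{\left(Z,s{\left(c{\left(1,-1 \right)},-1 \right)} \right)} \right)}} = \frac{1}{\frac{4}{5} + \frac{1}{3} \left(-6\right)} = \frac{1}{\frac{4}{5} - 2} = \frac{1}{- \frac{6}{5}} = - \frac{5}{6}$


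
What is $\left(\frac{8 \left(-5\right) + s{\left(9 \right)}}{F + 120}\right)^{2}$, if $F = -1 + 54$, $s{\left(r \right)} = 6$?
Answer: $\frac{1156}{29929} \approx 0.038625$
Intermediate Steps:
$F = 53$
$\left(\frac{8 \left(-5\right) + s{\left(9 \right)}}{F + 120}\right)^{2} = \left(\frac{8 \left(-5\right) + 6}{53 + 120}\right)^{2} = \left(\frac{-40 + 6}{173}\right)^{2} = \left(\left(-34\right) \frac{1}{173}\right)^{2} = \left(- \frac{34}{173}\right)^{2} = \frac{1156}{29929}$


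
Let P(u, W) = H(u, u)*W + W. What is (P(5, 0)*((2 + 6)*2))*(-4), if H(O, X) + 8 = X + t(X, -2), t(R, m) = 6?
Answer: 0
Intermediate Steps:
H(O, X) = -2 + X (H(O, X) = -8 + (X + 6) = -8 + (6 + X) = -2 + X)
P(u, W) = W + W*(-2 + u) (P(u, W) = (-2 + u)*W + W = W*(-2 + u) + W = W + W*(-2 + u))
(P(5, 0)*((2 + 6)*2))*(-4) = ((0*(-1 + 5))*((2 + 6)*2))*(-4) = ((0*4)*(8*2))*(-4) = (0*16)*(-4) = 0*(-4) = 0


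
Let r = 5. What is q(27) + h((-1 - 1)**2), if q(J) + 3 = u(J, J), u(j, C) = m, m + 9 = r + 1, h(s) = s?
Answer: -2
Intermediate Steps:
m = -3 (m = -9 + (5 + 1) = -9 + 6 = -3)
u(j, C) = -3
q(J) = -6 (q(J) = -3 - 3 = -6)
q(27) + h((-1 - 1)**2) = -6 + (-1 - 1)**2 = -6 + (-2)**2 = -6 + 4 = -2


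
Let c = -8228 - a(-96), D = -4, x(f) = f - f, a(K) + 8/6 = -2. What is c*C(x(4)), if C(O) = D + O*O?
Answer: 98696/3 ≈ 32899.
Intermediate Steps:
a(K) = -10/3 (a(K) = -4/3 - 2 = -10/3)
x(f) = 0
C(O) = -4 + O**2 (C(O) = -4 + O*O = -4 + O**2)
c = -24674/3 (c = -8228 - 1*(-10/3) = -8228 + 10/3 = -24674/3 ≈ -8224.7)
c*C(x(4)) = -24674*(-4 + 0**2)/3 = -24674*(-4 + 0)/3 = -24674/3*(-4) = 98696/3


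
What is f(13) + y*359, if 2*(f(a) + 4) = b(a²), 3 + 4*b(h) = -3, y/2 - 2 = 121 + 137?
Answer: 746701/4 ≈ 1.8668e+5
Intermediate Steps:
y = 520 (y = 4 + 2*(121 + 137) = 4 + 2*258 = 4 + 516 = 520)
b(h) = -3/2 (b(h) = -¾ + (¼)*(-3) = -¾ - ¾ = -3/2)
f(a) = -19/4 (f(a) = -4 + (½)*(-3/2) = -4 - ¾ = -19/4)
f(13) + y*359 = -19/4 + 520*359 = -19/4 + 186680 = 746701/4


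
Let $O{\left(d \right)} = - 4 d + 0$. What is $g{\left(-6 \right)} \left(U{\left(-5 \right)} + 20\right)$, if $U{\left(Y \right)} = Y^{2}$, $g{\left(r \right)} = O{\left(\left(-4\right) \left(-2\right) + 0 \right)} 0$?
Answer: $0$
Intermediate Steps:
$O{\left(d \right)} = - 4 d$
$g{\left(r \right)} = 0$ ($g{\left(r \right)} = - 4 \left(\left(-4\right) \left(-2\right) + 0\right) 0 = - 4 \left(8 + 0\right) 0 = \left(-4\right) 8 \cdot 0 = \left(-32\right) 0 = 0$)
$g{\left(-6 \right)} \left(U{\left(-5 \right)} + 20\right) = 0 \left(\left(-5\right)^{2} + 20\right) = 0 \left(25 + 20\right) = 0 \cdot 45 = 0$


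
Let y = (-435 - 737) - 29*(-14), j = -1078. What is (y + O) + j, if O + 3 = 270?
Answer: -1577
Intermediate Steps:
O = 267 (O = -3 + 270 = 267)
y = -766 (y = -1172 + 406 = -766)
(y + O) + j = (-766 + 267) - 1078 = -499 - 1078 = -1577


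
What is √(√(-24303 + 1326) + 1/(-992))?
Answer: √(-62 + 184512*I*√2553)/248 ≈ 8.7058 + 8.7058*I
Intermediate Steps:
√(√(-24303 + 1326) + 1/(-992)) = √(√(-22977) - 1/992) = √(3*I*√2553 - 1/992) = √(-1/992 + 3*I*√2553)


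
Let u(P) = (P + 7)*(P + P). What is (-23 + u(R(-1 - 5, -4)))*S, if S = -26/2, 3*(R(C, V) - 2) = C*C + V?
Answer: -55601/9 ≈ -6177.9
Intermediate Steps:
R(C, V) = 2 + V/3 + C²/3 (R(C, V) = 2 + (C*C + V)/3 = 2 + (C² + V)/3 = 2 + (V + C²)/3 = 2 + (V/3 + C²/3) = 2 + V/3 + C²/3)
u(P) = 2*P*(7 + P) (u(P) = (7 + P)*(2*P) = 2*P*(7 + P))
S = -13 (S = -26*½ = -13)
(-23 + u(R(-1 - 5, -4)))*S = (-23 + 2*(2 + (⅓)*(-4) + (-1 - 5)²/3)*(7 + (2 + (⅓)*(-4) + (-1 - 5)²/3)))*(-13) = (-23 + 2*(2 - 4/3 + (⅓)*(-6)²)*(7 + (2 - 4/3 + (⅓)*(-6)²)))*(-13) = (-23 + 2*(2 - 4/3 + (⅓)*36)*(7 + (2 - 4/3 + (⅓)*36)))*(-13) = (-23 + 2*(2 - 4/3 + 12)*(7 + (2 - 4/3 + 12)))*(-13) = (-23 + 2*(38/3)*(7 + 38/3))*(-13) = (-23 + 2*(38/3)*(59/3))*(-13) = (-23 + 4484/9)*(-13) = (4277/9)*(-13) = -55601/9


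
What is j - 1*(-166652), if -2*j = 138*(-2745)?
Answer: 356057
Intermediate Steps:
j = 189405 (j = -69*(-2745) = -½*(-378810) = 189405)
j - 1*(-166652) = 189405 - 1*(-166652) = 189405 + 166652 = 356057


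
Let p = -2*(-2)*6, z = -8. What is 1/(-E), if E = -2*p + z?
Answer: 1/56 ≈ 0.017857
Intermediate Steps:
p = 24 (p = 4*6 = 24)
E = -56 (E = -2*24 - 8 = -48 - 8 = -56)
1/(-E) = 1/(-1*(-56)) = 1/56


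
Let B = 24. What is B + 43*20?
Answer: 884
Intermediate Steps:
B + 43*20 = 24 + 43*20 = 24 + 860 = 884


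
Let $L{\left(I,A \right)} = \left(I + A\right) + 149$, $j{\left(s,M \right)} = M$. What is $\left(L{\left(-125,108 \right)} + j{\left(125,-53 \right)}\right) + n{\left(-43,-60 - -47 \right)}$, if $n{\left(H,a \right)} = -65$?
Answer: $14$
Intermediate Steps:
$L{\left(I,A \right)} = 149 + A + I$ ($L{\left(I,A \right)} = \left(A + I\right) + 149 = 149 + A + I$)
$\left(L{\left(-125,108 \right)} + j{\left(125,-53 \right)}\right) + n{\left(-43,-60 - -47 \right)} = \left(\left(149 + 108 - 125\right) - 53\right) - 65 = \left(132 - 53\right) - 65 = 79 - 65 = 14$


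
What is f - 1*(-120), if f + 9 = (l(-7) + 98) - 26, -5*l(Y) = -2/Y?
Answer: 6403/35 ≈ 182.94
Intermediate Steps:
l(Y) = 2/(5*Y) (l(Y) = -(-2)/(5*Y) = 2/(5*Y))
f = 2203/35 (f = -9 + (((⅖)/(-7) + 98) - 26) = -9 + (((⅖)*(-⅐) + 98) - 26) = -9 + ((-2/35 + 98) - 26) = -9 + (3428/35 - 26) = -9 + 2518/35 = 2203/35 ≈ 62.943)
f - 1*(-120) = 2203/35 - 1*(-120) = 2203/35 + 120 = 6403/35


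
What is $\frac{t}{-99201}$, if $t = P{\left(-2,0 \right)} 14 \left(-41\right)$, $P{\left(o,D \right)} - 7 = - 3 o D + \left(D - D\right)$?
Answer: $\frac{4018}{99201} \approx 0.040504$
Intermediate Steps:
$P{\left(o,D \right)} = 7 - 3 D o$ ($P{\left(o,D \right)} = 7 + \left(- 3 o D + \left(D - D\right)\right) = 7 + \left(- 3 D o + 0\right) = 7 - 3 D o$)
$t = -4018$ ($t = \left(7 - 0 \left(-2\right)\right) 14 \left(-41\right) = \left(7 + 0\right) 14 \left(-41\right) = 7 \cdot 14 \left(-41\right) = 98 \left(-41\right) = -4018$)
$\frac{t}{-99201} = - \frac{4018}{-99201} = \left(-4018\right) \left(- \frac{1}{99201}\right) = \frac{4018}{99201}$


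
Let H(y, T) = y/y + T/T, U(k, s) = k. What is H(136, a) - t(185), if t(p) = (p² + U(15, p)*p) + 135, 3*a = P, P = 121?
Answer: -37133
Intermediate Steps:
a = 121/3 (a = (⅓)*121 = 121/3 ≈ 40.333)
t(p) = 135 + p² + 15*p (t(p) = (p² + 15*p) + 135 = 135 + p² + 15*p)
H(y, T) = 2 (H(y, T) = 1 + 1 = 2)
H(136, a) - t(185) = 2 - (135 + 185² + 15*185) = 2 - (135 + 34225 + 2775) = 2 - 1*37135 = 2 - 37135 = -37133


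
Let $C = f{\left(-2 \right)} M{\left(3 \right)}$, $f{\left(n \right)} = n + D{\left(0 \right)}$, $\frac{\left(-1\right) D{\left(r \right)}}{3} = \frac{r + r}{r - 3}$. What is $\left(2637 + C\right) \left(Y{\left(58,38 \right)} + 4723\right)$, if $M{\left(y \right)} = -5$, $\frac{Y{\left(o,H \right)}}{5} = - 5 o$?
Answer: $8663631$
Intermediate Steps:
$D{\left(r \right)} = - \frac{6 r}{-3 + r}$ ($D{\left(r \right)} = - 3 \frac{r + r}{r - 3} = - 3 \frac{2 r}{-3 + r} = - \frac{6 r}{-3 + r}$)
$Y{\left(o,H \right)} = - 25 o$ ($Y{\left(o,H \right)} = 5 \left(- 5 o\right) = - 25 o$)
$f{\left(n \right)} = n$ ($f{\left(n \right)} = n - \frac{0}{-3 + 0} = n - \frac{0}{-3} = n - 0 \left(- \frac{1}{3}\right) = n + 0 = n$)
$C = 10$ ($C = \left(-2\right) \left(-5\right) = 10$)
$\left(2637 + C\right) \left(Y{\left(58,38 \right)} + 4723\right) = \left(2637 + 10\right) \left(\left(-25\right) 58 + 4723\right) = 2647 \left(-1450 + 4723\right) = 2647 \cdot 3273 = 8663631$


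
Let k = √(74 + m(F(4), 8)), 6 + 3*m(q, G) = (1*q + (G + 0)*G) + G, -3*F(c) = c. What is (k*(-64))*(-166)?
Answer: 21248*√215/3 ≈ 1.0385e+5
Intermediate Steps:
F(c) = -c/3
m(q, G) = -2 + G/3 + q/3 + G²/3 (m(q, G) = -2 + ((1*q + (G + 0)*G) + G)/3 = -2 + ((q + G*G) + G)/3 = -2 + ((q + G²) + G)/3 = -2 + (G + q + G²)/3 = -2 + (G/3 + q/3 + G²/3) = -2 + G/3 + q/3 + G²/3)
k = 2*√215/3 (k = √(74 + (-2 + (⅓)*8 + (-⅓*4)/3 + (⅓)*8²)) = √(74 + (-2 + 8/3 + (⅓)*(-4/3) + (⅓)*64)) = √(74 + (-2 + 8/3 - 4/9 + 64/3)) = √(74 + 194/9) = √(860/9) = 2*√215/3 ≈ 9.7753)
(k*(-64))*(-166) = ((2*√215/3)*(-64))*(-166) = -128*√215/3*(-166) = 21248*√215/3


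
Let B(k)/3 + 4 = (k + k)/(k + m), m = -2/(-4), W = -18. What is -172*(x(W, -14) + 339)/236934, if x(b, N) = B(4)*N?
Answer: -111542/355401 ≈ -0.31385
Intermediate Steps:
m = ½ (m = -2*(-¼) = ½ ≈ 0.50000)
B(k) = -12 + 6*k/(½ + k) (B(k) = -12 + 3*((k + k)/(k + ½)) = -12 + 3*((2*k)/(½ + k)) = -12 + 3*(2*k/(½ + k)) = -12 + 6*k/(½ + k))
x(b, N) = -20*N/3 (x(b, N) = (12*(-1 - 1*4)/(1 + 2*4))*N = (12*(-1 - 4)/(1 + 8))*N = (12*(-5)/9)*N = (12*(⅑)*(-5))*N = -20*N/3)
-172*(x(W, -14) + 339)/236934 = -172*(-20/3*(-14) + 339)/236934 = -172*(280/3 + 339)*(1/236934) = -172*1297/3*(1/236934) = -223084/3*1/236934 = -111542/355401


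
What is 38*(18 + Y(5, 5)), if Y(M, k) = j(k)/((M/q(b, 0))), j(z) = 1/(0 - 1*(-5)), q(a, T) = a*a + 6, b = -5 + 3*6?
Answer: 950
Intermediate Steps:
b = 13 (b = -5 + 18 = 13)
q(a, T) = 6 + a**2 (q(a, T) = a**2 + 6 = 6 + a**2)
j(z) = 1/5 (j(z) = 1/(0 + 5) = 1/5)
Y(M, k) = 35/M (Y(M, k) = 1/(5*((M/(6 + 13**2)))) = 1/(5*((M/(6 + 169)))) = 1/(5*((M/175))) = (175/M)/5 = 35/M)
38*(18 + Y(5, 5)) = 38*(18 + 35/5) = 38*(18 + 35*(1/5)) = 38*(18 + 7) = 38*25 = 950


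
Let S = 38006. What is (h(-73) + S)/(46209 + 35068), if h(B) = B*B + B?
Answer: 43262/81277 ≈ 0.53228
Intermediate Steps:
h(B) = B + B² (h(B) = B² + B = B + B²)
(h(-73) + S)/(46209 + 35068) = (-73*(1 - 73) + 38006)/(46209 + 35068) = (-73*(-72) + 38006)/81277 = (5256 + 38006)*(1/81277) = 43262*(1/81277) = 43262/81277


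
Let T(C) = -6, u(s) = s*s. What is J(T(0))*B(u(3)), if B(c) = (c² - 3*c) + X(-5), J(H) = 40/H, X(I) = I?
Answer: -980/3 ≈ -326.67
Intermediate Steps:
u(s) = s²
B(c) = -5 + c² - 3*c (B(c) = (c² - 3*c) - 5 = -5 + c² - 3*c)
J(T(0))*B(u(3)) = (40/(-6))*(-5 + (3²)² - 3*3²) = (40*(-⅙))*(-5 + 9² - 3*9) = -20*(-5 + 81 - 27)/3 = -20/3*49 = -980/3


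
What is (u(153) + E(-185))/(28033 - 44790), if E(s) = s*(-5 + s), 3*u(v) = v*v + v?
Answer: -3308/1289 ≈ -2.5663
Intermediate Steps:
u(v) = v/3 + v**2/3 (u(v) = (v*v + v)/3 = (v**2 + v)/3 = (v + v**2)/3 = v/3 + v**2/3)
(u(153) + E(-185))/(28033 - 44790) = ((1/3)*153*(1 + 153) - 185*(-5 - 185))/(28033 - 44790) = ((1/3)*153*154 - 185*(-190))/(-16757) = (7854 + 35150)*(-1/16757) = 43004*(-1/16757) = -3308/1289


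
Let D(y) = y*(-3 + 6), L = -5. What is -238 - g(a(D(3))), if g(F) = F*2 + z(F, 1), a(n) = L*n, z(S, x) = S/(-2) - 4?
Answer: -333/2 ≈ -166.50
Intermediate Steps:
z(S, x) = -4 - S/2 (z(S, x) = -S/2 - 4 = -4 - S/2)
D(y) = 3*y (D(y) = y*3 = 3*y)
a(n) = -5*n
g(F) = -4 + 3*F/2 (g(F) = F*2 + (-4 - F/2) = 2*F + (-4 - F/2) = -4 + 3*F/2)
-238 - g(a(D(3))) = -238 - (-4 + 3*(-15*3)/2) = -238 - (-4 + 3*(-5*9)/2) = -238 - (-4 + (3/2)*(-45)) = -238 - (-4 - 135/2) = -238 - 1*(-143/2) = -238 + 143/2 = -333/2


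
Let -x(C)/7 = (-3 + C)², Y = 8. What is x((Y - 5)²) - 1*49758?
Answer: -50010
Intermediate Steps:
x(C) = -7*(-3 + C)²
x((Y - 5)²) - 1*49758 = -7*(-3 + (8 - 5)²)² - 1*49758 = -7*(-3 + 3²)² - 49758 = -7*(-3 + 9)² - 49758 = -7*6² - 49758 = -7*36 - 49758 = -252 - 49758 = -50010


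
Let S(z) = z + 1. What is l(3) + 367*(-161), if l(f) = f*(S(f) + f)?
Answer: -59066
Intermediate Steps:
S(z) = 1 + z
l(f) = f*(1 + 2*f) (l(f) = f*((1 + f) + f) = f*(1 + 2*f))
l(3) + 367*(-161) = 3*(1 + 2*3) + 367*(-161) = 3*(1 + 6) - 59087 = 3*7 - 59087 = 21 - 59087 = -59066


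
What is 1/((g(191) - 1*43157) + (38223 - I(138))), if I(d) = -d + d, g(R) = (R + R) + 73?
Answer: -1/4479 ≈ -0.00022326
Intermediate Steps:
g(R) = 73 + 2*R (g(R) = 2*R + 73 = 73 + 2*R)
I(d) = 0
1/((g(191) - 1*43157) + (38223 - I(138))) = 1/(((73 + 2*191) - 1*43157) + (38223 - 1*0)) = 1/(((73 + 382) - 43157) + (38223 + 0)) = 1/((455 - 43157) + 38223) = 1/(-42702 + 38223) = 1/(-4479) = -1/4479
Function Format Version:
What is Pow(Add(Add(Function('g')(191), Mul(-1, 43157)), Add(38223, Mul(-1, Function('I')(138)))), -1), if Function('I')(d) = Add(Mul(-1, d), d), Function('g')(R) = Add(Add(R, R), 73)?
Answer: Rational(-1, 4479) ≈ -0.00022326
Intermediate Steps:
Function('g')(R) = Add(73, Mul(2, R)) (Function('g')(R) = Add(Mul(2, R), 73) = Add(73, Mul(2, R)))
Function('I')(d) = 0
Pow(Add(Add(Function('g')(191), Mul(-1, 43157)), Add(38223, Mul(-1, Function('I')(138)))), -1) = Pow(Add(Add(Add(73, Mul(2, 191)), Mul(-1, 43157)), Add(38223, Mul(-1, 0))), -1) = Pow(Add(Add(Add(73, 382), -43157), Add(38223, 0)), -1) = Pow(Add(Add(455, -43157), 38223), -1) = Pow(Add(-42702, 38223), -1) = Pow(-4479, -1) = Rational(-1, 4479)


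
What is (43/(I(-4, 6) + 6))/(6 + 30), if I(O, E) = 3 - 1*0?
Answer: 43/324 ≈ 0.13272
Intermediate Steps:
I(O, E) = 3 (I(O, E) = 3 + 0 = 3)
(43/(I(-4, 6) + 6))/(6 + 30) = (43/(3 + 6))/(6 + 30) = (43/9)/36 = ((⅑)*43)*(1/36) = (43/9)*(1/36) = 43/324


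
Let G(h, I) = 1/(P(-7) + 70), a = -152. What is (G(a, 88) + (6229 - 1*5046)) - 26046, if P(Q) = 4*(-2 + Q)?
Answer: -845341/34 ≈ -24863.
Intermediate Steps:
P(Q) = -8 + 4*Q
G(h, I) = 1/34 (G(h, I) = 1/((-8 + 4*(-7)) + 70) = 1/((-8 - 28) + 70) = 1/(-36 + 70) = 1/34)
(G(a, 88) + (6229 - 1*5046)) - 26046 = (1/34 + (6229 - 1*5046)) - 26046 = (1/34 + (6229 - 5046)) - 26046 = (1/34 + 1183) - 26046 = 40223/34 - 26046 = -845341/34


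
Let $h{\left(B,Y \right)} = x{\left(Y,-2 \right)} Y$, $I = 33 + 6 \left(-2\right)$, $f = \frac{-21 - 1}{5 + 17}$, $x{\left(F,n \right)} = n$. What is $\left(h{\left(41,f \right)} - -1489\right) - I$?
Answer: $1470$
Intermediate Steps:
$f = -1$ ($f = - \frac{22}{22} = \left(-22\right) \frac{1}{22} = -1$)
$I = 21$ ($I = 33 - 12 = 21$)
$h{\left(B,Y \right)} = - 2 Y$
$\left(h{\left(41,f \right)} - -1489\right) - I = \left(\left(-2\right) \left(-1\right) - -1489\right) - 21 = \left(2 + 1489\right) - 21 = 1491 - 21 = 1470$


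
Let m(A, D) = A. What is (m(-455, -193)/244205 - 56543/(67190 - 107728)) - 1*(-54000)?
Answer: 8224480512285/152301266 ≈ 54001.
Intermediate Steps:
(m(-455, -193)/244205 - 56543/(67190 - 107728)) - 1*(-54000) = (-455/244205 - 56543/(67190 - 107728)) - 1*(-54000) = (-455*1/244205 - 56543/(-40538)) + 54000 = (-7/3757 - 56543*(-1/40538)) + 54000 = (-7/3757 + 56543/40538) + 54000 = 212148285/152301266 + 54000 = 8224480512285/152301266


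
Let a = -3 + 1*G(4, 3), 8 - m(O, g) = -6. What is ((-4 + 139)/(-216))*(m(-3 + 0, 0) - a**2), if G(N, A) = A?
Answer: -35/4 ≈ -8.7500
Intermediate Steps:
m(O, g) = 14 (m(O, g) = 8 - 1*(-6) = 8 + 6 = 14)
a = 0 (a = -3 + 1*3 = -3 + 3 = 0)
((-4 + 139)/(-216))*(m(-3 + 0, 0) - a**2) = ((-4 + 139)/(-216))*(14 - 1*0**2) = (135*(-1/216))*(14 - 1*0) = -5*(14 + 0)/8 = -5/8*14 = -35/4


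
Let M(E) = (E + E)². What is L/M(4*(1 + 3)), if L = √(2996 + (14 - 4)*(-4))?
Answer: √739/512 ≈ 0.053095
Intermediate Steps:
M(E) = 4*E² (M(E) = (2*E)² = 4*E²)
L = 2*√739 (L = √(2996 + 10*(-4)) = √(2996 - 40) = √2956 = 2*√739 ≈ 54.369)
L/M(4*(1 + 3)) = (2*√739)/((4*(4*(1 + 3))²)) = (2*√739)/((4*(4*4)²)) = (2*√739)/((4*16²)) = (2*√739)/((4*256)) = (2*√739)/1024 = (2*√739)*(1/1024) = √739/512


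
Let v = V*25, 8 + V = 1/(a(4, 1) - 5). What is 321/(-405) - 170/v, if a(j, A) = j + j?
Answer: 293/3105 ≈ 0.094364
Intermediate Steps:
a(j, A) = 2*j
V = -23/3 (V = -8 + 1/(2*4 - 5) = -8 + 1/(8 - 5) = -8 + 1/3 = -8 + ⅓ = -23/3 ≈ -7.6667)
v = -575/3 (v = -23/3*25 = -575/3 ≈ -191.67)
321/(-405) - 170/v = 321/(-405) - 170/(-575/3) = 321*(-1/405) - 170*(-3/575) = -107/135 + 102/115 = 293/3105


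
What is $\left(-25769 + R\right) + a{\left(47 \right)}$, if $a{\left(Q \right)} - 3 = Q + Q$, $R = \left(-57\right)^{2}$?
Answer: $-22423$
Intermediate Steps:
$R = 3249$
$a{\left(Q \right)} = 3 + 2 Q$ ($a{\left(Q \right)} = 3 + \left(Q + Q\right) = 3 + 2 Q$)
$\left(-25769 + R\right) + a{\left(47 \right)} = \left(-25769 + 3249\right) + \left(3 + 2 \cdot 47\right) = -22520 + \left(3 + 94\right) = -22520 + 97 = -22423$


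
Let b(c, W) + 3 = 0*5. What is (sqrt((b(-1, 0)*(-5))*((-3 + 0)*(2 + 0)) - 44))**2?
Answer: -134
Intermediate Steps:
b(c, W) = -3 (b(c, W) = -3 + 0*5 = -3 + 0 = -3)
(sqrt((b(-1, 0)*(-5))*((-3 + 0)*(2 + 0)) - 44))**2 = (sqrt((-3*(-5))*((-3 + 0)*(2 + 0)) - 44))**2 = (sqrt(15*(-3*2) - 44))**2 = (sqrt(15*(-6) - 44))**2 = (sqrt(-90 - 44))**2 = (sqrt(-134))**2 = (I*sqrt(134))**2 = -134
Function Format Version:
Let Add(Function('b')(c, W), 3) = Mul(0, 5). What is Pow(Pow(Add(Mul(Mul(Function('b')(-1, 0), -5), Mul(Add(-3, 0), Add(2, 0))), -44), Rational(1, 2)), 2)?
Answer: -134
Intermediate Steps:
Function('b')(c, W) = -3 (Function('b')(c, W) = Add(-3, Mul(0, 5)) = Add(-3, 0) = -3)
Pow(Pow(Add(Mul(Mul(Function('b')(-1, 0), -5), Mul(Add(-3, 0), Add(2, 0))), -44), Rational(1, 2)), 2) = Pow(Pow(Add(Mul(Mul(-3, -5), Mul(Add(-3, 0), Add(2, 0))), -44), Rational(1, 2)), 2) = Pow(Pow(Add(Mul(15, Mul(-3, 2)), -44), Rational(1, 2)), 2) = Pow(Pow(Add(Mul(15, -6), -44), Rational(1, 2)), 2) = Pow(Pow(Add(-90, -44), Rational(1, 2)), 2) = Pow(Pow(-134, Rational(1, 2)), 2) = Pow(Mul(I, Pow(134, Rational(1, 2))), 2) = -134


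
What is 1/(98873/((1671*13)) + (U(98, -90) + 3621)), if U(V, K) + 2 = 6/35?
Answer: 760305/2755134688 ≈ 0.00027596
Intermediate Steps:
U(V, K) = -64/35 (U(V, K) = -2 + 6/35 = -64/35)
1/(98873/((1671*13)) + (U(98, -90) + 3621)) = 1/(98873/((1671*13)) + (-64/35 + 3621)) = 1/(98873/21723 + 126671/35) = 1/(2755134688/760305) = 760305/2755134688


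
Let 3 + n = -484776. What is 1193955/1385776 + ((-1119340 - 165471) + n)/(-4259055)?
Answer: 215353581839/168631320048 ≈ 1.2771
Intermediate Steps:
n = -484779 (n = -3 - 484776 = -484779)
1193955/1385776 + ((-1119340 - 165471) + n)/(-4259055) = 1193955/1385776 + ((-1119340 - 165471) - 484779)/(-4259055) = 1193955*(1/1385776) + (-1284811 - 484779)*(-1/4259055) = 170565/197968 - 1769590*(-1/4259055) = 170565/197968 + 353918/851811 = 215353581839/168631320048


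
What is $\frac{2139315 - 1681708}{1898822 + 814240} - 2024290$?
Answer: $- \frac{5492023818373}{2713062} \approx -2.0243 \cdot 10^{6}$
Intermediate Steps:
$\frac{2139315 - 1681708}{1898822 + 814240} - 2024290 = \frac{457607}{2713062} - 2024290 = - \frac{5492023818373}{2713062}$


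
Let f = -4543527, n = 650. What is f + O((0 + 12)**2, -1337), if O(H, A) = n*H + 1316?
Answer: -4448611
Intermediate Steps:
O(H, A) = 1316 + 650*H (O(H, A) = 650*H + 1316 = 1316 + 650*H)
f + O((0 + 12)**2, -1337) = -4543527 + (1316 + 650*(0 + 12)**2) = -4543527 + (1316 + 650*12**2) = -4543527 + (1316 + 650*144) = -4543527 + (1316 + 93600) = -4543527 + 94916 = -4448611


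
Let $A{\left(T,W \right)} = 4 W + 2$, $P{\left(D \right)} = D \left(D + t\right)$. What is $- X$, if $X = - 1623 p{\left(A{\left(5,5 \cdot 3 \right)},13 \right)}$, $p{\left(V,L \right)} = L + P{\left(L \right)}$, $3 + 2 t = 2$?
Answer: $\frac{569673}{2} \approx 2.8484 \cdot 10^{5}$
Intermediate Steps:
$t = - \frac{1}{2}$ ($t = - \frac{3}{2} + \frac{1}{2} \cdot 2 = - \frac{3}{2} + 1 = - \frac{1}{2} \approx -0.5$)
$P{\left(D \right)} = D \left(- \frac{1}{2} + D\right)$ ($P{\left(D \right)} = D \left(D - \frac{1}{2}\right) = D \left(- \frac{1}{2} + D\right)$)
$A{\left(T,W \right)} = 2 + 4 W$
$p{\left(V,L \right)} = L + L \left(- \frac{1}{2} + L\right)$
$X = - \frac{569673}{2}$ ($X = - 1623 \cdot 13 \left(\frac{1}{2} + 13\right) = - 1623 \cdot 13 \cdot \frac{27}{2} = \left(-1623\right) \frac{351}{2} = - \frac{569673}{2} \approx -2.8484 \cdot 10^{5}$)
$- X = \left(-1\right) \left(- \frac{569673}{2}\right) = \frac{569673}{2}$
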